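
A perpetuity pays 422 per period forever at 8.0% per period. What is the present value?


PV = PMT / i
= 422 / 0.08
= 5275.0


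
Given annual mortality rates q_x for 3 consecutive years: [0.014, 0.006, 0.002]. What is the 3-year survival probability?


p_k = 1 - q_k for each year
Survival = product of (1 - q_k)
= 0.986 * 0.994 * 0.998
= 0.9781


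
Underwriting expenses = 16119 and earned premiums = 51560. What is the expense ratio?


Expense ratio = expenses / premiums
= 16119 / 51560
= 0.3126


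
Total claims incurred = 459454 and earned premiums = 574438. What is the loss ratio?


Loss ratio = claims / premiums
= 459454 / 574438
= 0.7998


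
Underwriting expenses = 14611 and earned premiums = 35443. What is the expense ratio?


Expense ratio = expenses / premiums
= 14611 / 35443
= 0.4122


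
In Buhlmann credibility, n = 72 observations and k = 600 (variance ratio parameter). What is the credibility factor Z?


Z = n / (n + k)
= 72 / (72 + 600)
= 72 / 672
= 0.1071


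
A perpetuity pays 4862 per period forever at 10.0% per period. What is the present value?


PV = PMT / i
= 4862 / 0.1
= 48620.0


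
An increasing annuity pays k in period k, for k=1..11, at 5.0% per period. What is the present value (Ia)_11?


(Ia)_n = sum_{k=1}^{n} k * v^k, v = 1/(1+i)
v = 0.952381
Sum computed term by term:
(Ia)_11 = 45.8053


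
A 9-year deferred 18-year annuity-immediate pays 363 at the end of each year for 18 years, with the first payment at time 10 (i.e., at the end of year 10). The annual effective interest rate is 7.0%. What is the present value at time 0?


PV at time 9 of the 18-year annuity-immediate:
a_n = 363 * (1-(1+0.07)^(-18))/0.07 = 3651.4485
Discount back 9 years to time 0:
PV = 3651.4485 * (1+0.07)^(-9)
= 3651.4485 * 0.543934
= 1986.1461


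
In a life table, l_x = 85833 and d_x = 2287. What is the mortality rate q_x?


q_x = d_x / l_x
= 2287 / 85833
= 0.0266


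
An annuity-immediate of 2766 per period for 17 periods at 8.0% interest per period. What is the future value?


FV = PMT * ((1+i)^n - 1) / i
= 2766 * ((1.08)^17 - 1) / 0.08
= 2766 * (3.700018 - 1) / 0.08
= 93353.1242


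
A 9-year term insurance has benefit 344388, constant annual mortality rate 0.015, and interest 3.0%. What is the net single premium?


NSP = benefit * sum_{k=0}^{n-1} k_p_x * q * v^(k+1)
With constant q=0.015, v=0.970874
Sum = 0.110351
NSP = 344388 * 0.110351
= 38003.6766


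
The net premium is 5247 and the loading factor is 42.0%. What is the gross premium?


Gross = net * (1 + loading)
= 5247 * (1 + 0.42)
= 5247 * 1.42
= 7450.74


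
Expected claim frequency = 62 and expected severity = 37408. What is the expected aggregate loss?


E[S] = E[N] * E[X]
= 62 * 37408
= 2.3193e+06


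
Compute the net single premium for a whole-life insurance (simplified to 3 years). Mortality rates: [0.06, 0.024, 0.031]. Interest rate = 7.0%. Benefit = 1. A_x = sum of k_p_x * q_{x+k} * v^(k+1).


v = 0.934579
Year 0: k_p_x=1.0, q=0.06, term=0.056075
Year 1: k_p_x=0.94, q=0.024, term=0.019705
Year 2: k_p_x=0.91744, q=0.031, term=0.023216
A_x = 0.099


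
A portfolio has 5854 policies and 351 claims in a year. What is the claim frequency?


frequency = claims / policies
= 351 / 5854
= 0.06


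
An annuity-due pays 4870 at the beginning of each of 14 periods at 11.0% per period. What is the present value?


PV_due = PMT * (1-(1+i)^(-n))/i * (1+i)
PV_immediate = 34001.6837
PV_due = 34001.6837 * 1.11
= 37741.8689


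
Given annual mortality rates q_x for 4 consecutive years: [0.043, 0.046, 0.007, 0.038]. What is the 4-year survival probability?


p_k = 1 - q_k for each year
Survival = product of (1 - q_k)
= 0.957 * 0.954 * 0.993 * 0.962
= 0.8721


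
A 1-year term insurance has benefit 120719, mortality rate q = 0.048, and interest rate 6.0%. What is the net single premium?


NSP = benefit * q * v
v = 1/(1+i) = 0.943396
NSP = 120719 * 0.048 * 0.943396
= 5466.5208


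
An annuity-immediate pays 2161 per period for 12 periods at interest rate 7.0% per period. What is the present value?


PV = PMT * (1 - (1+i)^(-n)) / i
= 2161 * (1 - (1+0.07)^(-12)) / 0.07
= 2161 * (1 - 0.444012) / 0.07
= 2161 * 7.942686
= 17164.1451


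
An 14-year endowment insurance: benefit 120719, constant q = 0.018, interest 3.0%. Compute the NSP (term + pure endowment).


Term component = 22061.1513
Pure endowment = 14_p_x * v^14 * benefit = 0.775463 * 0.661118 * 120719 = 61889.2632
NSP = 83950.4145


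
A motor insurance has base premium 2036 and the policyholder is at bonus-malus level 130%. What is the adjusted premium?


adjusted = base * BM_level / 100
= 2036 * 130 / 100
= 2036 * 1.3
= 2646.8


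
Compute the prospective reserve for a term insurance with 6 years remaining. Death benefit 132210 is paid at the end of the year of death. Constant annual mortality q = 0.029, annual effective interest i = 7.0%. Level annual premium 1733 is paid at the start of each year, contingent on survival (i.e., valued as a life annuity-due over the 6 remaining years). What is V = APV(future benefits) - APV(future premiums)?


v = 1/(1+i) = 0.934579
APV(future benefits) per unit = sum_{k=0}^{5} k_p_x * q * v^(k+1) = 0.129332
APV(future benefits) = 132210 * 0.129332 = 17099.0134
Life annuity-due factor ä_{x:6} = sum_{k=0}^{5} k_p_x * v^k = 4.771913
APV(future premiums) = 1733 * 4.771913 = 8269.7254
V = 17099.0134 - 8269.7254
= 8829.288


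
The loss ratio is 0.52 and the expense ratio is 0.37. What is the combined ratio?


Combined ratio = loss ratio + expense ratio
= 0.52 + 0.37
= 0.89


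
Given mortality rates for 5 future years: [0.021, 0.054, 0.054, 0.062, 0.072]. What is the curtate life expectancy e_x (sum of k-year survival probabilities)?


e_x = sum_{k=1}^{n} k_p_x
k_p_x values:
  1_p_x = 0.979
  2_p_x = 0.926134
  3_p_x = 0.876123
  4_p_x = 0.821803
  5_p_x = 0.762633
e_x = 4.3657


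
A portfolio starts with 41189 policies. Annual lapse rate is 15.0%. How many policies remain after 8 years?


remaining = initial * (1 - lapse)^years
= 41189 * (1 - 0.15)^8
= 41189 * 0.272491
= 11223.6122


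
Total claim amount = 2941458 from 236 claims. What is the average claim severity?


severity = total / number
= 2941458 / 236
= 12463.8051


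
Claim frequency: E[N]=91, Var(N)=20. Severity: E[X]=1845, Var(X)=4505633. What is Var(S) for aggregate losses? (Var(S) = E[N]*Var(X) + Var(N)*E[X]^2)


Var(S) = E[N]*Var(X) + Var(N)*E[X]^2
= 91*4505633 + 20*1845^2
= 410012603 + 68080500
= 4.7809e+08


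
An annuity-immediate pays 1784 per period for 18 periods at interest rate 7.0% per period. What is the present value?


PV = PMT * (1 - (1+i)^(-n)) / i
= 1784 * (1 - (1+0.07)^(-18)) / 0.07
= 1784 * (1 - 0.295864) / 0.07
= 1784 * 10.059087
= 17945.411


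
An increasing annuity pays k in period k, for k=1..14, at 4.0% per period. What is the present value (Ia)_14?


(Ia)_n = sum_{k=1}^{n} k * v^k, v = 1/(1+i)
v = 0.961538
Sum computed term by term:
(Ia)_14 = 72.5249


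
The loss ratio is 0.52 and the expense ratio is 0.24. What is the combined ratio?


Combined ratio = loss ratio + expense ratio
= 0.52 + 0.24
= 0.76


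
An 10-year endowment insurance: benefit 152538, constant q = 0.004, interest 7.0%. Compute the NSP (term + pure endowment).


Term component = 4218.48
Pure endowment = 10_p_x * v^10 * benefit = 0.960712 * 0.508349 * 152538 = 74496.1202
NSP = 78714.6002


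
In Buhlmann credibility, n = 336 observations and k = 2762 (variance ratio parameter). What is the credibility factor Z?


Z = n / (n + k)
= 336 / (336 + 2762)
= 336 / 3098
= 0.1085


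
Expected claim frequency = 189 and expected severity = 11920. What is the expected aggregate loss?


E[S] = E[N] * E[X]
= 189 * 11920
= 2.2529e+06


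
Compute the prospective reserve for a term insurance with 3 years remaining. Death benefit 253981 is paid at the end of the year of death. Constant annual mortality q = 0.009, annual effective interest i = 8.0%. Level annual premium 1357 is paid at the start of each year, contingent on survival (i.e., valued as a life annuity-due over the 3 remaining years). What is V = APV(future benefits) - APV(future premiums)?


v = 1/(1+i) = 0.925926
APV(future benefits) per unit = sum_{k=0}^{2} k_p_x * q * v^(k+1) = 0.022996
APV(future benefits) = 253981 * 0.022996 = 5840.6503
Life annuity-due factor ä_{x:3} = sum_{k=0}^{2} k_p_x * v^k = 2.759569
APV(future premiums) = 1357 * 2.759569 = 3744.7348
V = 5840.6503 - 3744.7348
= 2095.9155


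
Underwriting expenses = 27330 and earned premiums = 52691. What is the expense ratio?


Expense ratio = expenses / premiums
= 27330 / 52691
= 0.5187


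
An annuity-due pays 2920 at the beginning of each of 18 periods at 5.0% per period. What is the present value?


PV_due = PMT * (1-(1+i)^(-n))/i * (1+i)
PV_immediate = 34133.5938
PV_due = 34133.5938 * 1.05
= 35840.2734


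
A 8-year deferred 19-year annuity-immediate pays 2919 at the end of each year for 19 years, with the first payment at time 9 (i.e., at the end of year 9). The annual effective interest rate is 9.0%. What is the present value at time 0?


PV at time 8 of the 19-year annuity-immediate:
a_n = 2919 * (1-(1+0.09)^(-19))/0.09 = 26125.385
Discount back 8 years to time 0:
PV = 26125.385 * (1+0.09)^(-8)
= 26125.385 * 0.501866
= 13111.4498


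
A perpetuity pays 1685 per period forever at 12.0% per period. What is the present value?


PV = PMT / i
= 1685 / 0.12
= 14041.6667


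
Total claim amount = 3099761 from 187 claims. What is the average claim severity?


severity = total / number
= 3099761 / 187
= 16576.262


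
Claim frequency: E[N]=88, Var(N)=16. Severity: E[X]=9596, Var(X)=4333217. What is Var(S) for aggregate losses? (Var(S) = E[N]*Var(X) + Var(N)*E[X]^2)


Var(S) = E[N]*Var(X) + Var(N)*E[X]^2
= 88*4333217 + 16*9596^2
= 381323096 + 1473331456
= 1.8547e+09


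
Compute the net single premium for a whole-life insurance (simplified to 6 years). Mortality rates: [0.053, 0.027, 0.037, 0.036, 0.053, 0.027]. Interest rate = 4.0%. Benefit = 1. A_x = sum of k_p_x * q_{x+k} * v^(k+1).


v = 0.961538
Year 0: k_p_x=1.0, q=0.053, term=0.050962
Year 1: k_p_x=0.947, q=0.027, term=0.02364
Year 2: k_p_x=0.921431, q=0.037, term=0.030309
Year 3: k_p_x=0.887338, q=0.036, term=0.027306
Year 4: k_p_x=0.855394, q=0.053, term=0.037263
Year 5: k_p_x=0.810058, q=0.027, term=0.017285
A_x = 0.1868


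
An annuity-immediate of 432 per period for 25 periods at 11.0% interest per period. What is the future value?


FV = PMT * ((1+i)^n - 1) / i
= 432 * ((1.11)^25 - 1) / 0.11
= 432 * (13.585464 - 1) / 0.11
= 49426.5488


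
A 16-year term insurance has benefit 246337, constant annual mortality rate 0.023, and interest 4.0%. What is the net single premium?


NSP = benefit * sum_{k=0}^{n-1} k_p_x * q * v^(k+1)
With constant q=0.023, v=0.961538
Sum = 0.230751
NSP = 246337 * 0.230751
= 56842.574


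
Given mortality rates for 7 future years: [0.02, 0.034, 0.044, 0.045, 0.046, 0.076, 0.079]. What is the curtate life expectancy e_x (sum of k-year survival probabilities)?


e_x = sum_{k=1}^{n} k_p_x
k_p_x values:
  1_p_x = 0.98
  2_p_x = 0.94668
  3_p_x = 0.905026
  4_p_x = 0.8643
  5_p_x = 0.824542
  6_p_x = 0.761877
  7_p_x = 0.701689
e_x = 5.9841


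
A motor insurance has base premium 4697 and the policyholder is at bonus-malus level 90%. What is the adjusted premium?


adjusted = base * BM_level / 100
= 4697 * 90 / 100
= 4697 * 0.9
= 4227.3


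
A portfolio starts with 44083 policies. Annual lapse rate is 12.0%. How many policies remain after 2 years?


remaining = initial * (1 - lapse)^years
= 44083 * (1 - 0.12)^2
= 44083 * 0.7744
= 34137.8752


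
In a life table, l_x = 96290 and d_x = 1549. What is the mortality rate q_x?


q_x = d_x / l_x
= 1549 / 96290
= 0.0161


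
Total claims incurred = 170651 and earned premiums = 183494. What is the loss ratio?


Loss ratio = claims / premiums
= 170651 / 183494
= 0.93


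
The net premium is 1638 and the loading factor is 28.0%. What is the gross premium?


Gross = net * (1 + loading)
= 1638 * (1 + 0.28)
= 1638 * 1.28
= 2096.64


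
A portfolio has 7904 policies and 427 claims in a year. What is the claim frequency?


frequency = claims / policies
= 427 / 7904
= 0.054


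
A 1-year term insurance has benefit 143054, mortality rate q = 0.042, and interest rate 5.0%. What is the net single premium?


NSP = benefit * q * v
v = 1/(1+i) = 0.952381
NSP = 143054 * 0.042 * 0.952381
= 5722.16


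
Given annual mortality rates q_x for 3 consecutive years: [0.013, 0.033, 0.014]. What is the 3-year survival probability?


p_k = 1 - q_k for each year
Survival = product of (1 - q_k)
= 0.987 * 0.967 * 0.986
= 0.9411


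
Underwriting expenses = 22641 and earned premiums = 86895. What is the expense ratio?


Expense ratio = expenses / premiums
= 22641 / 86895
= 0.2606


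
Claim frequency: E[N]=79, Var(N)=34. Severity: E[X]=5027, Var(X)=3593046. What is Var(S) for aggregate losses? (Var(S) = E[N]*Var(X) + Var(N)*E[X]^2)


Var(S) = E[N]*Var(X) + Var(N)*E[X]^2
= 79*3593046 + 34*5027^2
= 283850634 + 859204786
= 1.1431e+09


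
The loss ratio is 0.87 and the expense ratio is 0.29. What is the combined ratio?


Combined ratio = loss ratio + expense ratio
= 0.87 + 0.29
= 1.16


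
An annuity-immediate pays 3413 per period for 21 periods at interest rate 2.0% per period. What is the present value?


PV = PMT * (1 - (1+i)^(-n)) / i
= 3413 * (1 - (1+0.02)^(-21)) / 0.02
= 3413 * (1 - 0.659776) / 0.02
= 3413 * 17.011209
= 58059.2569


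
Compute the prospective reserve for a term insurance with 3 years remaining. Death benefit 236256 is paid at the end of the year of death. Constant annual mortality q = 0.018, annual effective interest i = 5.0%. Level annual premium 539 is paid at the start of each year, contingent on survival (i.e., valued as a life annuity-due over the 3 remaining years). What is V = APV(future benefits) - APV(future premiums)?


v = 1/(1+i) = 0.952381
APV(future benefits) per unit = sum_{k=0}^{2} k_p_x * q * v^(k+1) = 0.04817
APV(future benefits) = 236256 * 0.04817 = 11380.418
Life annuity-due factor ä_{x:3} = sum_{k=0}^{2} k_p_x * v^k = 2.809908
APV(future premiums) = 539 * 2.809908 = 1514.5406
V = 11380.418 - 1514.5406
= 9865.8774


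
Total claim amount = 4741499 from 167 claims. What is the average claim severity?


severity = total / number
= 4741499 / 167
= 28392.2096


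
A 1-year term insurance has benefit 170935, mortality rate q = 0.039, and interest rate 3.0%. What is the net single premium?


NSP = benefit * q * v
v = 1/(1+i) = 0.970874
NSP = 170935 * 0.039 * 0.970874
= 6472.2961


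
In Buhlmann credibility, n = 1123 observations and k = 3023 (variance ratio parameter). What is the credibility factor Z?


Z = n / (n + k)
= 1123 / (1123 + 3023)
= 1123 / 4146
= 0.2709


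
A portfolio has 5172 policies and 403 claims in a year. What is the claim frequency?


frequency = claims / policies
= 403 / 5172
= 0.0779


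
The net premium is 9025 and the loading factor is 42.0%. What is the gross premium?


Gross = net * (1 + loading)
= 9025 * (1 + 0.42)
= 9025 * 1.42
= 12815.5


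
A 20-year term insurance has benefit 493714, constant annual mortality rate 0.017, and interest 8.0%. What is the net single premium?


NSP = benefit * sum_{k=0}^{n-1} k_p_x * q * v^(k+1)
With constant q=0.017, v=0.925926
Sum = 0.148572
NSP = 493714 * 0.148572
= 73352.2792


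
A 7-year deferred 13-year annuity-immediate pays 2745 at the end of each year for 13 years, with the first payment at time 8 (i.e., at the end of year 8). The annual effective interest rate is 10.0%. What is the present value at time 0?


PV at time 7 of the 13-year annuity-immediate:
a_n = 2745 * (1-(1+0.1)^(-13))/0.1 = 19498.7128
Discount back 7 years to time 0:
PV = 19498.7128 * (1+0.1)^(-7)
= 19498.7128 * 0.513158
= 10005.9228


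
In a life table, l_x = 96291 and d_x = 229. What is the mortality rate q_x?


q_x = d_x / l_x
= 229 / 96291
= 0.0024


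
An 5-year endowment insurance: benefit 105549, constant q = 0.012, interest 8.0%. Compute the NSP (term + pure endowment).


Term component = 4946.3489
Pure endowment = 5_p_x * v^5 * benefit = 0.941423 * 0.680583 * 105549 = 67626.9917
NSP = 72573.3406


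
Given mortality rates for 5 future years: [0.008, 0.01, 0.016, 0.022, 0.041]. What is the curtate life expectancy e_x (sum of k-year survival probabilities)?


e_x = sum_{k=1}^{n} k_p_x
k_p_x values:
  1_p_x = 0.992
  2_p_x = 0.98208
  3_p_x = 0.966367
  4_p_x = 0.945107
  5_p_x = 0.906357
e_x = 4.7919


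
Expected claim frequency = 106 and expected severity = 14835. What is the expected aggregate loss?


E[S] = E[N] * E[X]
= 106 * 14835
= 1.5725e+06


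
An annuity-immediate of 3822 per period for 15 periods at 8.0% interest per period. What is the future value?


FV = PMT * ((1+i)^n - 1) / i
= 3822 * ((1.08)^15 - 1) / 0.08
= 3822 * (3.172169 - 1) / 0.08
= 103775.3794


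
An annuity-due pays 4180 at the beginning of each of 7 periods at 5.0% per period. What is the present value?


PV_due = PMT * (1-(1+i)^(-n))/i * (1+i)
PV_immediate = 24187.0408
PV_due = 24187.0408 * 1.05
= 25396.3928


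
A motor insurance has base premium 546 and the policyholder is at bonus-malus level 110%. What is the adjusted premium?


adjusted = base * BM_level / 100
= 546 * 110 / 100
= 546 * 1.1
= 600.6


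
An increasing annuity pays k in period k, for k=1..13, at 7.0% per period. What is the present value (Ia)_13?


(Ia)_n = sum_{k=1}^{n} k * v^k, v = 1/(1+i)
v = 0.934579
Sum computed term by term:
(Ia)_13 = 50.6878


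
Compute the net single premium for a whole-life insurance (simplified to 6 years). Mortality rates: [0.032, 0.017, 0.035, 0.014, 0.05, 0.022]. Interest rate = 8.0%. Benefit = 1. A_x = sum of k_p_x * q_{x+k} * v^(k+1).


v = 0.925926
Year 0: k_p_x=1.0, q=0.032, term=0.02963
Year 1: k_p_x=0.968, q=0.017, term=0.014108
Year 2: k_p_x=0.951544, q=0.035, term=0.026438
Year 3: k_p_x=0.91824, q=0.014, term=0.009449
Year 4: k_p_x=0.905385, q=0.05, term=0.030809
Year 5: k_p_x=0.860115, q=0.022, term=0.011924
A_x = 0.1224


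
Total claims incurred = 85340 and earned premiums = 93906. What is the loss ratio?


Loss ratio = claims / premiums
= 85340 / 93906
= 0.9088


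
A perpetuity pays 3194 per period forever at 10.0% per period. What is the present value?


PV = PMT / i
= 3194 / 0.1
= 31940.0


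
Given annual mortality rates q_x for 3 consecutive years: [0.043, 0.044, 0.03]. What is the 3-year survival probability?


p_k = 1 - q_k for each year
Survival = product of (1 - q_k)
= 0.957 * 0.956 * 0.97
= 0.8874


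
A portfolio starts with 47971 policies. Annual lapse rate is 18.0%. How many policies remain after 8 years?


remaining = initial * (1 - lapse)^years
= 47971 * (1 - 0.18)^8
= 47971 * 0.204414
= 9805.9481


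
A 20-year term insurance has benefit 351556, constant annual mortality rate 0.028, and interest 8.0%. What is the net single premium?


NSP = benefit * sum_{k=0}^{n-1} k_p_x * q * v^(k+1)
With constant q=0.028, v=0.925926
Sum = 0.227739
NSP = 351556 * 0.227739
= 80063.1475


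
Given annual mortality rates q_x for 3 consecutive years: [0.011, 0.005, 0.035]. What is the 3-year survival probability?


p_k = 1 - q_k for each year
Survival = product of (1 - q_k)
= 0.989 * 0.995 * 0.965
= 0.9496


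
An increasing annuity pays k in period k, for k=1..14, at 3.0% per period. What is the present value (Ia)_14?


(Ia)_n = sum_{k=1}^{n} k * v^k, v = 1/(1+i)
v = 0.970874
Sum computed term by term:
(Ia)_14 = 79.3102


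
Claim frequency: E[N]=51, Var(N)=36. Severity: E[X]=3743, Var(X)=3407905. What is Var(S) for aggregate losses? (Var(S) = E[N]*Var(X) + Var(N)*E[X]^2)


Var(S) = E[N]*Var(X) + Var(N)*E[X]^2
= 51*3407905 + 36*3743^2
= 173803155 + 504361764
= 6.7816e+08


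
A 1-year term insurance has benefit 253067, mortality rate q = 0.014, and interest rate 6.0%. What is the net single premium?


NSP = benefit * q * v
v = 1/(1+i) = 0.943396
NSP = 253067 * 0.014 * 0.943396
= 3342.3943


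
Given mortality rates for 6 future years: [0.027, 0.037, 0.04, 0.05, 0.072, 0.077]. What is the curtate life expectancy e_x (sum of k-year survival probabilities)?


e_x = sum_{k=1}^{n} k_p_x
k_p_x values:
  1_p_x = 0.973
  2_p_x = 0.936999
  3_p_x = 0.899519
  4_p_x = 0.854543
  5_p_x = 0.793016
  6_p_x = 0.731954
e_x = 5.189


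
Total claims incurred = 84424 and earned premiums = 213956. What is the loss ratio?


Loss ratio = claims / premiums
= 84424 / 213956
= 0.3946


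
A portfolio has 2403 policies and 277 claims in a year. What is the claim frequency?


frequency = claims / policies
= 277 / 2403
= 0.1153


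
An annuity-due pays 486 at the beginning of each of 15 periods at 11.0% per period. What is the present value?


PV_due = PMT * (1-(1+i)^(-n))/i * (1+i)
PV_immediate = 3494.7626
PV_due = 3494.7626 * 1.11
= 3879.1865


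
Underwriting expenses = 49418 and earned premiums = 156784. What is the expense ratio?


Expense ratio = expenses / premiums
= 49418 / 156784
= 0.3152


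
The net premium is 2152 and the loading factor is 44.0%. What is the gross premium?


Gross = net * (1 + loading)
= 2152 * (1 + 0.44)
= 2152 * 1.44
= 3098.88


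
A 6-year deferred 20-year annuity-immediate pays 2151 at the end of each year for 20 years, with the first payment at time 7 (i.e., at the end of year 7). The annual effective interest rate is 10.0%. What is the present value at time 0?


PV at time 6 of the 20-year annuity-immediate:
a_n = 2151 * (1-(1+0.1)^(-20))/0.1 = 18312.6756
Discount back 6 years to time 0:
PV = 18312.6756 * (1+0.1)^(-6)
= 18312.6756 * 0.564474
= 10337.0279


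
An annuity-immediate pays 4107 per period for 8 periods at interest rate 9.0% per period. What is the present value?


PV = PMT * (1 - (1+i)^(-n)) / i
= 4107 * (1 - (1+0.09)^(-8)) / 0.09
= 4107 * (1 - 0.501866) / 0.09
= 4107 * 5.534819
= 22731.5021


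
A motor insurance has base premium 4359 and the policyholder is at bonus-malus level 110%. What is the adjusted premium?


adjusted = base * BM_level / 100
= 4359 * 110 / 100
= 4359 * 1.1
= 4794.9


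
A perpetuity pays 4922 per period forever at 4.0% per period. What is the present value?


PV = PMT / i
= 4922 / 0.04
= 123050.0


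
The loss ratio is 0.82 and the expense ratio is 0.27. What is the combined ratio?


Combined ratio = loss ratio + expense ratio
= 0.82 + 0.27
= 1.09


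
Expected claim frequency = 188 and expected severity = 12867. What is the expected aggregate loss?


E[S] = E[N] * E[X]
= 188 * 12867
= 2.4190e+06


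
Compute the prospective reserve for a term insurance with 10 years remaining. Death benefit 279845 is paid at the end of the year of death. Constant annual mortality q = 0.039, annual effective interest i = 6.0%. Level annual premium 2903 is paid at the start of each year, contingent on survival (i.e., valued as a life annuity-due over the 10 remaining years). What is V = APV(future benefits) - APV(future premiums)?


v = 1/(1+i) = 0.943396
APV(future benefits) per unit = sum_{k=0}^{9} k_p_x * q * v^(k+1) = 0.246163
APV(future benefits) = 279845 * 0.246163 = 68887.5255
Life annuity-due factor ä_{x:10} = sum_{k=0}^{9} k_p_x * v^k = 6.690588
APV(future premiums) = 2903 * 6.690588 = 19422.7771
V = 68887.5255 - 19422.7771
= 49464.7484


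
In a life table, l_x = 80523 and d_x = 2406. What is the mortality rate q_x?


q_x = d_x / l_x
= 2406 / 80523
= 0.0299


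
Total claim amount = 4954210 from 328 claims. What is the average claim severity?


severity = total / number
= 4954210 / 328
= 15104.2988


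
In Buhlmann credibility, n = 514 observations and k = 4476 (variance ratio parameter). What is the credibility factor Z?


Z = n / (n + k)
= 514 / (514 + 4476)
= 514 / 4990
= 0.103


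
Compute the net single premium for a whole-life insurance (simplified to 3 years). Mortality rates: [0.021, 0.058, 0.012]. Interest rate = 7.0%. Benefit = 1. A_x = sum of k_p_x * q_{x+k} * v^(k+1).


v = 0.934579
Year 0: k_p_x=1.0, q=0.021, term=0.019626
Year 1: k_p_x=0.979, q=0.058, term=0.049596
Year 2: k_p_x=0.922218, q=0.012, term=0.009034
A_x = 0.0783


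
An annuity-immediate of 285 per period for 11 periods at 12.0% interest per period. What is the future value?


FV = PMT * ((1+i)^n - 1) / i
= 285 * ((1.12)^11 - 1) / 0.12
= 285 * (3.47855 - 1) / 0.12
= 5886.5562


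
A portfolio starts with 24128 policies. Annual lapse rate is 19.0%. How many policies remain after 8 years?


remaining = initial * (1 - lapse)^years
= 24128 * (1 - 0.19)^8
= 24128 * 0.185302
= 4470.9671


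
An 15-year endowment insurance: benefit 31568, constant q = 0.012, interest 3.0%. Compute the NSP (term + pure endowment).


Term component = 4189.1206
Pure endowment = 15_p_x * v^15 * benefit = 0.834361 * 0.641862 * 31568 = 16906.0779
NSP = 21095.1985


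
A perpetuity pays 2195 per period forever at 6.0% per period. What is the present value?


PV = PMT / i
= 2195 / 0.06
= 36583.3333


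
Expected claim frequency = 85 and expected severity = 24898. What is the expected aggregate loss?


E[S] = E[N] * E[X]
= 85 * 24898
= 2.1163e+06


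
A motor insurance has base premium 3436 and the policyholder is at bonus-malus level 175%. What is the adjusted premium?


adjusted = base * BM_level / 100
= 3436 * 175 / 100
= 3436 * 1.75
= 6013.0


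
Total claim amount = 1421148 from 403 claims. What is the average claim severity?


severity = total / number
= 1421148 / 403
= 3526.4218


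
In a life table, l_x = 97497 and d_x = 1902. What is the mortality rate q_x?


q_x = d_x / l_x
= 1902 / 97497
= 0.0195


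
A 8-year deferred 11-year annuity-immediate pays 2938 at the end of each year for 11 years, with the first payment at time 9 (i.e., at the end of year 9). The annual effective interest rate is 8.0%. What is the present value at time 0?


PV at time 8 of the 11-year annuity-immediate:
a_n = 2938 * (1-(1+0.08)^(-11))/0.08 = 20974.277
Discount back 8 years to time 0:
PV = 20974.277 * (1+0.08)^(-8)
= 20974.277 * 0.540269
= 11331.7492


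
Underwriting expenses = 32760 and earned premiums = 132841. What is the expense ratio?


Expense ratio = expenses / premiums
= 32760 / 132841
= 0.2466


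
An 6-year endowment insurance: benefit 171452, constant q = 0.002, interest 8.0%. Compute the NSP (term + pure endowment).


Term component = 1578.0053
Pure endowment = 6_p_x * v^6 * benefit = 0.98806 * 0.63017 * 171452 = 106753.7821
NSP = 108331.7874


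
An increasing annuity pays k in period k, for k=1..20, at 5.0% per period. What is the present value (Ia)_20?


(Ia)_n = sum_{k=1}^{n} k * v^k, v = 1/(1+i)
v = 0.952381
Sum computed term by term:
(Ia)_20 = 110.9506


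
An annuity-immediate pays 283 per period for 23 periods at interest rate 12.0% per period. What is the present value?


PV = PMT * (1 - (1+i)^(-n)) / i
= 283 * (1 - (1+0.12)^(-23)) / 0.12
= 283 * (1 - 0.073788) / 0.12
= 283 * 7.718434
= 2184.3167


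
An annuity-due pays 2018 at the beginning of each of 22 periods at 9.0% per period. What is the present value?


PV_due = PMT * (1-(1+i)^(-n))/i * (1+i)
PV_immediate = 19054.8145
PV_due = 19054.8145 * 1.09
= 20769.7479


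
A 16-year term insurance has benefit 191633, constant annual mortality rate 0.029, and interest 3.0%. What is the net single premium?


NSP = benefit * sum_{k=0}^{n-1} k_p_x * q * v^(k+1)
With constant q=0.029, v=0.970874
Sum = 0.30025
NSP = 191633 * 0.30025
= 57537.9014


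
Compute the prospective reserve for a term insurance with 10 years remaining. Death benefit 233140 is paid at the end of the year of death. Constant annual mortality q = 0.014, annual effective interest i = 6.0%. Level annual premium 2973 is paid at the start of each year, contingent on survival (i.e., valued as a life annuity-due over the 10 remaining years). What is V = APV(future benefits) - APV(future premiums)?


v = 1/(1+i) = 0.943396
APV(future benefits) per unit = sum_{k=0}^{9} k_p_x * q * v^(k+1) = 0.097439
APV(future benefits) = 233140 * 0.097439 = 22716.9361
Life annuity-due factor ä_{x:10} = sum_{k=0}^{9} k_p_x * v^k = 7.377527
APV(future premiums) = 2973 * 7.377527 = 21933.3871
V = 22716.9361 - 21933.3871
= 783.549


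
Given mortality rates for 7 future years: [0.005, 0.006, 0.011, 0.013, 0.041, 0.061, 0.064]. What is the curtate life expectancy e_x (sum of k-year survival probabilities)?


e_x = sum_{k=1}^{n} k_p_x
k_p_x values:
  1_p_x = 0.995
  2_p_x = 0.98903
  3_p_x = 0.978151
  4_p_x = 0.965435
  5_p_x = 0.925852
  6_p_x = 0.869375
  7_p_x = 0.813735
e_x = 6.5366


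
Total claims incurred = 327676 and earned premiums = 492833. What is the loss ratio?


Loss ratio = claims / premiums
= 327676 / 492833
= 0.6649


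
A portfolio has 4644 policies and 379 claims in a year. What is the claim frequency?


frequency = claims / policies
= 379 / 4644
= 0.0816


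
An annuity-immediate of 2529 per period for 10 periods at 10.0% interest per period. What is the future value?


FV = PMT * ((1+i)^n - 1) / i
= 2529 * ((1.1)^10 - 1) / 0.1
= 2529 * (2.593742 - 1) / 0.1
= 40305.7468


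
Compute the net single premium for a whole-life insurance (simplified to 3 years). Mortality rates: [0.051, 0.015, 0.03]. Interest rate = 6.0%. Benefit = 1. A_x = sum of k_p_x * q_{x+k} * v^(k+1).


v = 0.943396
Year 0: k_p_x=1.0, q=0.051, term=0.048113
Year 1: k_p_x=0.949, q=0.015, term=0.012669
Year 2: k_p_x=0.934765, q=0.03, term=0.023545
A_x = 0.0843


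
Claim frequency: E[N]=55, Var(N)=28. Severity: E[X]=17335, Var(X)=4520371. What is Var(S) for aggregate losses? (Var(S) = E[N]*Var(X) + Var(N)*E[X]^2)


Var(S) = E[N]*Var(X) + Var(N)*E[X]^2
= 55*4520371 + 28*17335^2
= 248620405 + 8414062300
= 8.6627e+09


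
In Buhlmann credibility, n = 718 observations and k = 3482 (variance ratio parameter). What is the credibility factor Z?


Z = n / (n + k)
= 718 / (718 + 3482)
= 718 / 4200
= 0.171


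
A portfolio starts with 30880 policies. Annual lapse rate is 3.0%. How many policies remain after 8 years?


remaining = initial * (1 - lapse)^years
= 30880 * (1 - 0.03)^8
= 30880 * 0.783743
= 24201.9949


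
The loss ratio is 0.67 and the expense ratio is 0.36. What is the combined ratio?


Combined ratio = loss ratio + expense ratio
= 0.67 + 0.36
= 1.03


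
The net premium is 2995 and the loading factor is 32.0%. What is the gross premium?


Gross = net * (1 + loading)
= 2995 * (1 + 0.32)
= 2995 * 1.32
= 3953.4


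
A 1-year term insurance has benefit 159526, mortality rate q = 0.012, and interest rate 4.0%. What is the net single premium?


NSP = benefit * q * v
v = 1/(1+i) = 0.961538
NSP = 159526 * 0.012 * 0.961538
= 1840.6846


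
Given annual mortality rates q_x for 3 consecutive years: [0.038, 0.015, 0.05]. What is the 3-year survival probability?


p_k = 1 - q_k for each year
Survival = product of (1 - q_k)
= 0.962 * 0.985 * 0.95
= 0.9002


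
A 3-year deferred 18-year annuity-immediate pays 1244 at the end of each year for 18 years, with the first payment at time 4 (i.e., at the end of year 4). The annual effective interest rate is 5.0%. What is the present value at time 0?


PV at time 3 of the 18-year annuity-immediate:
a_n = 1244 * (1-(1+0.05)^(-18))/0.05 = 14541.8461
Discount back 3 years to time 0:
PV = 14541.8461 * (1+0.05)^(-3)
= 14541.8461 * 0.863838
= 12561.7934


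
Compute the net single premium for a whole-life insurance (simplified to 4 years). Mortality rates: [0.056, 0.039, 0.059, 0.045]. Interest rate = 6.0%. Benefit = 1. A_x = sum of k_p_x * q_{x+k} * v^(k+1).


v = 0.943396
Year 0: k_p_x=1.0, q=0.056, term=0.05283
Year 1: k_p_x=0.944, q=0.039, term=0.032766
Year 2: k_p_x=0.907184, q=0.059, term=0.04494
Year 3: k_p_x=0.85366, q=0.045, term=0.030428
A_x = 0.161


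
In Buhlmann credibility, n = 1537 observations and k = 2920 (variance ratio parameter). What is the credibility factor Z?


Z = n / (n + k)
= 1537 / (1537 + 2920)
= 1537 / 4457
= 0.3449


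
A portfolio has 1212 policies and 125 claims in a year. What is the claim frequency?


frequency = claims / policies
= 125 / 1212
= 0.1031


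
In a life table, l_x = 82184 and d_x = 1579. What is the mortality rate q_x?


q_x = d_x / l_x
= 1579 / 82184
= 0.0192


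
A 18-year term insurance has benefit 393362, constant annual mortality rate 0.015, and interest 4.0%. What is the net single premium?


NSP = benefit * sum_{k=0}^{n-1} k_p_x * q * v^(k+1)
With constant q=0.015, v=0.961538
Sum = 0.170167
NSP = 393362 * 0.170167
= 66937.0973


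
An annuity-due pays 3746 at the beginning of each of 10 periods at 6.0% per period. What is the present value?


PV_due = PMT * (1-(1+i)^(-n))/i * (1+i)
PV_immediate = 27570.8861
PV_due = 27570.8861 * 1.06
= 29225.1393


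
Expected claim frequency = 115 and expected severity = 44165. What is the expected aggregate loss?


E[S] = E[N] * E[X]
= 115 * 44165
= 5.0790e+06


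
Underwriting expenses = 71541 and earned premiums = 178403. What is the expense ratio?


Expense ratio = expenses / premiums
= 71541 / 178403
= 0.401


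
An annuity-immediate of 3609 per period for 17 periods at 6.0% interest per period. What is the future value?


FV = PMT * ((1+i)^n - 1) / i
= 3609 * ((1.06)^17 - 1) / 0.06
= 3609 * (2.692773 - 1) / 0.06
= 101820.2831


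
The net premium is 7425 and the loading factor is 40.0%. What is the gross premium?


Gross = net * (1 + loading)
= 7425 * (1 + 0.4)
= 7425 * 1.4
= 10395.0


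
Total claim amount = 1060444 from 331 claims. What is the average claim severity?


severity = total / number
= 1060444 / 331
= 3203.7583


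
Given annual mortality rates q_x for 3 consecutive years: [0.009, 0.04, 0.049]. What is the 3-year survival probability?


p_k = 1 - q_k for each year
Survival = product of (1 - q_k)
= 0.991 * 0.96 * 0.951
= 0.9047


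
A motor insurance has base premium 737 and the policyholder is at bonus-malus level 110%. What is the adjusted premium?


adjusted = base * BM_level / 100
= 737 * 110 / 100
= 737 * 1.1
= 810.7


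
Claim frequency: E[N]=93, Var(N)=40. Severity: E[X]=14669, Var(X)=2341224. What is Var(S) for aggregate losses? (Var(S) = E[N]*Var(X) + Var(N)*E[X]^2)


Var(S) = E[N]*Var(X) + Var(N)*E[X]^2
= 93*2341224 + 40*14669^2
= 217733832 + 8607182440
= 8.8249e+09


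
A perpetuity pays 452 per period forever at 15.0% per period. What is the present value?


PV = PMT / i
= 452 / 0.15
= 3013.3333


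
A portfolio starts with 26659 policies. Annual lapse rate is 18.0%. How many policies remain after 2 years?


remaining = initial * (1 - lapse)^years
= 26659 * (1 - 0.18)^2
= 26659 * 0.6724
= 17925.5116


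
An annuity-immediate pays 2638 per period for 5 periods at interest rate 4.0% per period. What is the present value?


PV = PMT * (1 - (1+i)^(-n)) / i
= 2638 * (1 - (1+0.04)^(-5)) / 0.04
= 2638 * (1 - 0.821927) / 0.04
= 2638 * 4.451822
= 11743.9073


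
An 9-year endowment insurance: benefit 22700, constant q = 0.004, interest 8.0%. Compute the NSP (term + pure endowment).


Term component = 559.3653
Pure endowment = 9_p_x * v^9 * benefit = 0.964571 * 0.500249 * 22700 = 10953.3283
NSP = 11512.6936


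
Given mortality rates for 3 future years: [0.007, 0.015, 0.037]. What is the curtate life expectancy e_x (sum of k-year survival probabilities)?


e_x = sum_{k=1}^{n} k_p_x
k_p_x values:
  1_p_x = 0.993
  2_p_x = 0.978105
  3_p_x = 0.941915
e_x = 2.913


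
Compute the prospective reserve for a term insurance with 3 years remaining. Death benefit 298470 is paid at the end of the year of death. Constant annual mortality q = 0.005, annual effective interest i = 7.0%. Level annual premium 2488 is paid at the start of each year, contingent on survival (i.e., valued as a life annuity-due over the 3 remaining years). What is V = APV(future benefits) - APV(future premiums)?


v = 1/(1+i) = 0.934579
APV(future benefits) per unit = sum_{k=0}^{2} k_p_x * q * v^(k+1) = 0.013059
APV(future benefits) = 298470 * 0.013059 = 3897.7291
Life annuity-due factor ä_{x:3} = sum_{k=0}^{2} k_p_x * v^k = 2.794633
APV(future premiums) = 2488 * 2.794633 = 6953.0462
V = 3897.7291 - 6953.0462
= -3055.3171


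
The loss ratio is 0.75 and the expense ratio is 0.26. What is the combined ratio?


Combined ratio = loss ratio + expense ratio
= 0.75 + 0.26
= 1.01


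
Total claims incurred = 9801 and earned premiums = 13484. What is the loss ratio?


Loss ratio = claims / premiums
= 9801 / 13484
= 0.7269


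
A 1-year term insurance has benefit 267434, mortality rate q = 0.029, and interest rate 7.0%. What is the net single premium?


NSP = benefit * q * v
v = 1/(1+i) = 0.934579
NSP = 267434 * 0.029 * 0.934579
= 7248.2112


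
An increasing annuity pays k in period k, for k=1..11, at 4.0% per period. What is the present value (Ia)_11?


(Ia)_n = sum_{k=1}^{n} k * v^k, v = 1/(1+i)
v = 0.961538
Sum computed term by term:
(Ia)_11 = 49.1376


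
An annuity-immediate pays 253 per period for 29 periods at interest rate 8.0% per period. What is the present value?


PV = PMT * (1 - (1+i)^(-n)) / i
= 253 * (1 - (1+0.08)^(-29)) / 0.08
= 253 * (1 - 0.107328) / 0.08
= 253 * 11.158406
= 2823.0767


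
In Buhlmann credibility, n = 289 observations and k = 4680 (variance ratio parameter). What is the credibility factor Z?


Z = n / (n + k)
= 289 / (289 + 4680)
= 289 / 4969
= 0.0582


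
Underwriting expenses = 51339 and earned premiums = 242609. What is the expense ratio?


Expense ratio = expenses / premiums
= 51339 / 242609
= 0.2116


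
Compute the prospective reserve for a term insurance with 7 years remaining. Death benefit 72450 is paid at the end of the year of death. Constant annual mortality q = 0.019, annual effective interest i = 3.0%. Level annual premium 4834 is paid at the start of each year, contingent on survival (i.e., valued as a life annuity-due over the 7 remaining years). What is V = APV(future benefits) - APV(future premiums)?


v = 1/(1+i) = 0.970874
APV(future benefits) per unit = sum_{k=0}^{6} k_p_x * q * v^(k+1) = 0.112091
APV(future benefits) = 72450 * 0.112091 = 8121.0028
Life annuity-due factor ä_{x:7} = sum_{k=0}^{6} k_p_x * v^k = 6.076519
APV(future premiums) = 4834 * 6.076519 = 29373.8952
V = 8121.0028 - 29373.8952
= -21252.8924


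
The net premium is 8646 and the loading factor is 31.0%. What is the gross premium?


Gross = net * (1 + loading)
= 8646 * (1 + 0.31)
= 8646 * 1.31
= 11326.26


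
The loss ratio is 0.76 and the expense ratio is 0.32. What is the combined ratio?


Combined ratio = loss ratio + expense ratio
= 0.76 + 0.32
= 1.08


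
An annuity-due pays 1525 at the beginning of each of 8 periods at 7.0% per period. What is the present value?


PV_due = PMT * (1-(1+i)^(-n))/i * (1+i)
PV_immediate = 9106.2302
PV_due = 9106.2302 * 1.07
= 9743.6663


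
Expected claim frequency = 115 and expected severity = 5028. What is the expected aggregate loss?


E[S] = E[N] * E[X]
= 115 * 5028
= 578220


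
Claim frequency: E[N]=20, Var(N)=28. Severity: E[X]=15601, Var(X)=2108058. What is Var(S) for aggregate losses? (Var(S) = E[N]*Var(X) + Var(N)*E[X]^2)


Var(S) = E[N]*Var(X) + Var(N)*E[X]^2
= 20*2108058 + 28*15601^2
= 42161160 + 6814953628
= 6.8571e+09


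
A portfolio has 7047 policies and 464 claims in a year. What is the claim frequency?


frequency = claims / policies
= 464 / 7047
= 0.0658
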